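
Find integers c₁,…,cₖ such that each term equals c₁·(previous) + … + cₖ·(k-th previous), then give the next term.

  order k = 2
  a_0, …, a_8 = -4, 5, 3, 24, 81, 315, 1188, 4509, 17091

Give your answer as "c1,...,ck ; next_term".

3,3 ; 64800

  a_2 = 3·5 + 3·-4 = 3
  a_3 = 3·3 + 3·5 = 24
  a_4 = 3·24 + 3·3 = 81
  a_5 = 3·81 + 3·24 = 315
  a_6 = 3·315 + 3·81 = 1188
  a_7 = 3·1188 + 3·315 = 4509
  a_8 = 3·4509 + 3·1188 = 17091
  a_9 = 3·17091 + 3·4509 = 64800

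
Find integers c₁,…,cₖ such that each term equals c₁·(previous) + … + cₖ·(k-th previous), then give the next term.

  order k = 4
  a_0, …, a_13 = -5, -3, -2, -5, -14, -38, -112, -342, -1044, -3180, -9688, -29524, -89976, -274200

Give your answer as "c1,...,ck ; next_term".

4,-4,4,-2 ; -835616

  a_4 = 4·-5 + -4·-2 + 4·-3 + -2·-5 = -14
  a_5 = 4·-14 + -4·-5 + 4·-2 + -2·-3 = -38
  a_6 = 4·-38 + -4·-14 + 4·-5 + -2·-2 = -112
  a_7 = 4·-112 + -4·-38 + 4·-14 + -2·-5 = -342
  a_8 = 4·-342 + -4·-112 + 4·-38 + -2·-14 = -1044
  a_9 = 4·-1044 + -4·-342 + 4·-112 + -2·-38 = -3180
  a_10 = 4·-3180 + -4·-1044 + 4·-342 + -2·-112 = -9688
  a_11 = 4·-9688 + -4·-3180 + 4·-1044 + -2·-342 = -29524
  a_12 = 4·-29524 + -4·-9688 + 4·-3180 + -2·-1044 = -89976
  a_13 = 4·-89976 + -4·-29524 + 4·-9688 + -2·-3180 = -274200
  a_14 = 4·-274200 + -4·-89976 + 4·-29524 + -2·-9688 = -835616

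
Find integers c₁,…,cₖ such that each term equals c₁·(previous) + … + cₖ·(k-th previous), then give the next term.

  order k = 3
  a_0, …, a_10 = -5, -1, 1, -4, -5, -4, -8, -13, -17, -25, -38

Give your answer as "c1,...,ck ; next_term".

  a_3 = 1·1 + 0·-1 + 1·-5 = -4
  a_4 = 1·-4 + 0·1 + 1·-1 = -5
  a_5 = 1·-5 + 0·-4 + 1·1 = -4
  a_6 = 1·-4 + 0·-5 + 1·-4 = -8
  a_7 = 1·-8 + 0·-4 + 1·-5 = -13
  a_8 = 1·-13 + 0·-8 + 1·-4 = -17
  a_9 = 1·-17 + 0·-13 + 1·-8 = -25
  a_10 = 1·-25 + 0·-17 + 1·-13 = -38
  a_11 = 1·-38 + 0·-25 + 1·-17 = -55

1,0,1 ; -55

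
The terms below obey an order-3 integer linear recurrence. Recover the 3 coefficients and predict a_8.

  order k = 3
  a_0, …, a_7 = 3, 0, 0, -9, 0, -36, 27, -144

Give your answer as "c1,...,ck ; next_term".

0,4,-3 ; 216

  a_3 = 0·0 + 4·0 + -3·3 = -9
  a_4 = 0·-9 + 4·0 + -3·0 = 0
  a_5 = 0·0 + 4·-9 + -3·0 = -36
  a_6 = 0·-36 + 4·0 + -3·-9 = 27
  a_7 = 0·27 + 4·-36 + -3·0 = -144
  a_8 = 0·-144 + 4·27 + -3·-36 = 216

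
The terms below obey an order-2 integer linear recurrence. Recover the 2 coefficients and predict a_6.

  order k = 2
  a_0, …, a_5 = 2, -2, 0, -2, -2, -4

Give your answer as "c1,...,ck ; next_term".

1,1 ; -6

  a_2 = 1·-2 + 1·2 = 0
  a_3 = 1·0 + 1·-2 = -2
  a_4 = 1·-2 + 1·0 = -2
  a_5 = 1·-2 + 1·-2 = -4
  a_6 = 1·-4 + 1·-2 = -6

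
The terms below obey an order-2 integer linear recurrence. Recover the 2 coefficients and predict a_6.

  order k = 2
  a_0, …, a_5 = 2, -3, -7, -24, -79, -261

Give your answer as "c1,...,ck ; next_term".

3,1 ; -862

  a_2 = 3·-3 + 1·2 = -7
  a_3 = 3·-7 + 1·-3 = -24
  a_4 = 3·-24 + 1·-7 = -79
  a_5 = 3·-79 + 1·-24 = -261
  a_6 = 3·-261 + 1·-79 = -862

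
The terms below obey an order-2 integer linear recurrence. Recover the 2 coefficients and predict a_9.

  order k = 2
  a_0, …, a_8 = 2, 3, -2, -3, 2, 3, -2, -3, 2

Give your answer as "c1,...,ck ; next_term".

0,-1 ; 3

  a_2 = 0·3 + -1·2 = -2
  a_3 = 0·-2 + -1·3 = -3
  a_4 = 0·-3 + -1·-2 = 2
  a_5 = 0·2 + -1·-3 = 3
  a_6 = 0·3 + -1·2 = -2
  a_7 = 0·-2 + -1·3 = -3
  a_8 = 0·-3 + -1·-2 = 2
  a_9 = 0·2 + -1·-3 = 3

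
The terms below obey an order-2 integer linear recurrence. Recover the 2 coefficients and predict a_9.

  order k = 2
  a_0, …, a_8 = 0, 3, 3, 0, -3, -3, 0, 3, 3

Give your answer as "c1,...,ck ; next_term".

  a_2 = 1·3 + -1·0 = 3
  a_3 = 1·3 + -1·3 = 0
  a_4 = 1·0 + -1·3 = -3
  a_5 = 1·-3 + -1·0 = -3
  a_6 = 1·-3 + -1·-3 = 0
  a_7 = 1·0 + -1·-3 = 3
  a_8 = 1·3 + -1·0 = 3
  a_9 = 1·3 + -1·3 = 0

1,-1 ; 0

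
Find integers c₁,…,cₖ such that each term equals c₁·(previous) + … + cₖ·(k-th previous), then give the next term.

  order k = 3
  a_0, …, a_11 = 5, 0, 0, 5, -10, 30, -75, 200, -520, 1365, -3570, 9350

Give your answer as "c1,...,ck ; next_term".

-2,2,1 ; -24475

  a_3 = -2·0 + 2·0 + 1·5 = 5
  a_4 = -2·5 + 2·0 + 1·0 = -10
  a_5 = -2·-10 + 2·5 + 1·0 = 30
  a_6 = -2·30 + 2·-10 + 1·5 = -75
  a_7 = -2·-75 + 2·30 + 1·-10 = 200
  a_8 = -2·200 + 2·-75 + 1·30 = -520
  a_9 = -2·-520 + 2·200 + 1·-75 = 1365
  a_10 = -2·1365 + 2·-520 + 1·200 = -3570
  a_11 = -2·-3570 + 2·1365 + 1·-520 = 9350
  a_12 = -2·9350 + 2·-3570 + 1·1365 = -24475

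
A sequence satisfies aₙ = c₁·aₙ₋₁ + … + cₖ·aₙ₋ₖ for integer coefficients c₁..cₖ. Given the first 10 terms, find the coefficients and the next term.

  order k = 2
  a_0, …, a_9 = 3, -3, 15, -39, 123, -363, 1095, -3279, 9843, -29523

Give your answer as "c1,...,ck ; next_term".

-2,3 ; 88575

  a_2 = -2·-3 + 3·3 = 15
  a_3 = -2·15 + 3·-3 = -39
  a_4 = -2·-39 + 3·15 = 123
  a_5 = -2·123 + 3·-39 = -363
  a_6 = -2·-363 + 3·123 = 1095
  a_7 = -2·1095 + 3·-363 = -3279
  a_8 = -2·-3279 + 3·1095 = 9843
  a_9 = -2·9843 + 3·-3279 = -29523
  a_10 = -2·-29523 + 3·9843 = 88575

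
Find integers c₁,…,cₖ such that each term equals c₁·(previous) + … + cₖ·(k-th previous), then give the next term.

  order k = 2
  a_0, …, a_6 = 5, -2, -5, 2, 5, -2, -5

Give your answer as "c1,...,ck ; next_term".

0,-1 ; 2

  a_2 = 0·-2 + -1·5 = -5
  a_3 = 0·-5 + -1·-2 = 2
  a_4 = 0·2 + -1·-5 = 5
  a_5 = 0·5 + -1·2 = -2
  a_6 = 0·-2 + -1·5 = -5
  a_7 = 0·-5 + -1·-2 = 2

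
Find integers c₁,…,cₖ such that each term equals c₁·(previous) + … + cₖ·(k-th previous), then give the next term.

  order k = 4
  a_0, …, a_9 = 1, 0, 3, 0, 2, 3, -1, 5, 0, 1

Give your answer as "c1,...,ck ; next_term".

  a_4 = 0·0 + 1·3 + 1·0 + -1·1 = 2
  a_5 = 0·2 + 1·0 + 1·3 + -1·0 = 3
  a_6 = 0·3 + 1·2 + 1·0 + -1·3 = -1
  a_7 = 0·-1 + 1·3 + 1·2 + -1·0 = 5
  a_8 = 0·5 + 1·-1 + 1·3 + -1·2 = 0
  a_9 = 0·0 + 1·5 + 1·-1 + -1·3 = 1
  a_10 = 0·1 + 1·0 + 1·5 + -1·-1 = 6

0,1,1,-1 ; 6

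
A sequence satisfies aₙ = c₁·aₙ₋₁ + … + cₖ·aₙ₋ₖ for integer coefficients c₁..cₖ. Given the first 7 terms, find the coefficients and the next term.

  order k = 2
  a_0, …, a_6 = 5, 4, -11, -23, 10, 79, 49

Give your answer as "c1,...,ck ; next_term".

1,-3 ; -188

  a_2 = 1·4 + -3·5 = -11
  a_3 = 1·-11 + -3·4 = -23
  a_4 = 1·-23 + -3·-11 = 10
  a_5 = 1·10 + -3·-23 = 79
  a_6 = 1·79 + -3·10 = 49
  a_7 = 1·49 + -3·79 = -188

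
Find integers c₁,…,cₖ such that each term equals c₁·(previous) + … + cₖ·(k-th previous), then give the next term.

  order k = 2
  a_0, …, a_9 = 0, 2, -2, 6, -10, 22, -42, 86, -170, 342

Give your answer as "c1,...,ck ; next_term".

  a_2 = -1·2 + 2·0 = -2
  a_3 = -1·-2 + 2·2 = 6
  a_4 = -1·6 + 2·-2 = -10
  a_5 = -1·-10 + 2·6 = 22
  a_6 = -1·22 + 2·-10 = -42
  a_7 = -1·-42 + 2·22 = 86
  a_8 = -1·86 + 2·-42 = -170
  a_9 = -1·-170 + 2·86 = 342
  a_10 = -1·342 + 2·-170 = -682

-1,2 ; -682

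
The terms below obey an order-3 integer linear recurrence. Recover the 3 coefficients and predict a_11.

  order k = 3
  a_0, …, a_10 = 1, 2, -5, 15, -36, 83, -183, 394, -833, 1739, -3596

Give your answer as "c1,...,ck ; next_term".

-3,-1,2 ; 7383

  a_3 = -3·-5 + -1·2 + 2·1 = 15
  a_4 = -3·15 + -1·-5 + 2·2 = -36
  a_5 = -3·-36 + -1·15 + 2·-5 = 83
  a_6 = -3·83 + -1·-36 + 2·15 = -183
  a_7 = -3·-183 + -1·83 + 2·-36 = 394
  a_8 = -3·394 + -1·-183 + 2·83 = -833
  a_9 = -3·-833 + -1·394 + 2·-183 = 1739
  a_10 = -3·1739 + -1·-833 + 2·394 = -3596
  a_11 = -3·-3596 + -1·1739 + 2·-833 = 7383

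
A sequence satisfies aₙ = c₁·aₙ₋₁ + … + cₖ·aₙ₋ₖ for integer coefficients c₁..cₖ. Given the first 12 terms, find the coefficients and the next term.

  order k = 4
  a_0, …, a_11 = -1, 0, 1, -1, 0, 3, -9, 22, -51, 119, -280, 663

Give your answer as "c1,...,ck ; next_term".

  a_4 = -3·-1 + -1·1 + 2·0 + 2·-1 = 0
  a_5 = -3·0 + -1·-1 + 2·1 + 2·0 = 3
  a_6 = -3·3 + -1·0 + 2·-1 + 2·1 = -9
  a_7 = -3·-9 + -1·3 + 2·0 + 2·-1 = 22
  a_8 = -3·22 + -1·-9 + 2·3 + 2·0 = -51
  a_9 = -3·-51 + -1·22 + 2·-9 + 2·3 = 119
  a_10 = -3·119 + -1·-51 + 2·22 + 2·-9 = -280
  a_11 = -3·-280 + -1·119 + 2·-51 + 2·22 = 663
  a_12 = -3·663 + -1·-280 + 2·119 + 2·-51 = -1573

-3,-1,2,2 ; -1573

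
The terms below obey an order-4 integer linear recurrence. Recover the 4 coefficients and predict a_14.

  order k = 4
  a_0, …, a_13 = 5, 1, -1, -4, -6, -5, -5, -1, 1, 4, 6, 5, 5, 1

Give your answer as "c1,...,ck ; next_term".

  a_4 = 0·-4 + 1·-1 + 0·1 + -1·5 = -6
  a_5 = 0·-6 + 1·-4 + 0·-1 + -1·1 = -5
  a_6 = 0·-5 + 1·-6 + 0·-4 + -1·-1 = -5
  a_7 = 0·-5 + 1·-5 + 0·-6 + -1·-4 = -1
  a_8 = 0·-1 + 1·-5 + 0·-5 + -1·-6 = 1
  a_9 = 0·1 + 1·-1 + 0·-5 + -1·-5 = 4
  a_10 = 0·4 + 1·1 + 0·-1 + -1·-5 = 6
  a_11 = 0·6 + 1·4 + 0·1 + -1·-1 = 5
  a_12 = 0·5 + 1·6 + 0·4 + -1·1 = 5
  a_13 = 0·5 + 1·5 + 0·6 + -1·4 = 1
  a_14 = 0·1 + 1·5 + 0·5 + -1·6 = -1

0,1,0,-1 ; -1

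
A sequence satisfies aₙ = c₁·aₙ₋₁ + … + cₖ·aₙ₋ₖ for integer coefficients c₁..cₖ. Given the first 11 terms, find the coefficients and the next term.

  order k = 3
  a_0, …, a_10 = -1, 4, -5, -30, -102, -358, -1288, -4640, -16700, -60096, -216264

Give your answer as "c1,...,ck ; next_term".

4,-2,2 ; -778264

  a_3 = 4·-5 + -2·4 + 2·-1 = -30
  a_4 = 4·-30 + -2·-5 + 2·4 = -102
  a_5 = 4·-102 + -2·-30 + 2·-5 = -358
  a_6 = 4·-358 + -2·-102 + 2·-30 = -1288
  a_7 = 4·-1288 + -2·-358 + 2·-102 = -4640
  a_8 = 4·-4640 + -2·-1288 + 2·-358 = -16700
  a_9 = 4·-16700 + -2·-4640 + 2·-1288 = -60096
  a_10 = 4·-60096 + -2·-16700 + 2·-4640 = -216264
  a_11 = 4·-216264 + -2·-60096 + 2·-16700 = -778264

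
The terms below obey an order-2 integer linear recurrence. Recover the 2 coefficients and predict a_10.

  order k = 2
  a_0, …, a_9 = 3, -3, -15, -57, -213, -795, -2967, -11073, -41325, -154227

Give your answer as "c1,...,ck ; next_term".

  a_2 = 4·-3 + -1·3 = -15
  a_3 = 4·-15 + -1·-3 = -57
  a_4 = 4·-57 + -1·-15 = -213
  a_5 = 4·-213 + -1·-57 = -795
  a_6 = 4·-795 + -1·-213 = -2967
  a_7 = 4·-2967 + -1·-795 = -11073
  a_8 = 4·-11073 + -1·-2967 = -41325
  a_9 = 4·-41325 + -1·-11073 = -154227
  a_10 = 4·-154227 + -1·-41325 = -575583

4,-1 ; -575583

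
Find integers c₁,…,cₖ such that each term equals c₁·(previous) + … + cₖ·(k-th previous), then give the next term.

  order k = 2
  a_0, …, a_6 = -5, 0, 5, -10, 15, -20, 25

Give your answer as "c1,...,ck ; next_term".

-2,-1 ; -30

  a_2 = -2·0 + -1·-5 = 5
  a_3 = -2·5 + -1·0 = -10
  a_4 = -2·-10 + -1·5 = 15
  a_5 = -2·15 + -1·-10 = -20
  a_6 = -2·-20 + -1·15 = 25
  a_7 = -2·25 + -1·-20 = -30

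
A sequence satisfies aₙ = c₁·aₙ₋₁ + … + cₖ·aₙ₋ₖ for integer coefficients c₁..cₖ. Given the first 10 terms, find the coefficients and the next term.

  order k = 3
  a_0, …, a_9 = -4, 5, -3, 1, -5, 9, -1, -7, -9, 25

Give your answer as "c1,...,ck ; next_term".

  a_3 = -1·-3 + -2·5 + -2·-4 = 1
  a_4 = -1·1 + -2·-3 + -2·5 = -5
  a_5 = -1·-5 + -2·1 + -2·-3 = 9
  a_6 = -1·9 + -2·-5 + -2·1 = -1
  a_7 = -1·-1 + -2·9 + -2·-5 = -7
  a_8 = -1·-7 + -2·-1 + -2·9 = -9
  a_9 = -1·-9 + -2·-7 + -2·-1 = 25
  a_10 = -1·25 + -2·-9 + -2·-7 = 7

-1,-2,-2 ; 7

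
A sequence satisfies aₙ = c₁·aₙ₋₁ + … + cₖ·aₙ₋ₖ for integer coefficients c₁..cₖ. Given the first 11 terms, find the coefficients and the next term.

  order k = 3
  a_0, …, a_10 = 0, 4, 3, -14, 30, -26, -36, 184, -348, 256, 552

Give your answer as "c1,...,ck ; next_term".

-2,-2,2 ; -2312

  a_3 = -2·3 + -2·4 + 2·0 = -14
  a_4 = -2·-14 + -2·3 + 2·4 = 30
  a_5 = -2·30 + -2·-14 + 2·3 = -26
  a_6 = -2·-26 + -2·30 + 2·-14 = -36
  a_7 = -2·-36 + -2·-26 + 2·30 = 184
  a_8 = -2·184 + -2·-36 + 2·-26 = -348
  a_9 = -2·-348 + -2·184 + 2·-36 = 256
  a_10 = -2·256 + -2·-348 + 2·184 = 552
  a_11 = -2·552 + -2·256 + 2·-348 = -2312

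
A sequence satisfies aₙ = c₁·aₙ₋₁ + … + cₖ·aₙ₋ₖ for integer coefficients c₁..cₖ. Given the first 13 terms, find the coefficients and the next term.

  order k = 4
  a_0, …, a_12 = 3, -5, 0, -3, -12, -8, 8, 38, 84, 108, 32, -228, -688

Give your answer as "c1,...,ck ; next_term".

  a_4 = 2·-3 + -2·0 + 0·-5 + -2·3 = -12
  a_5 = 2·-12 + -2·-3 + 0·0 + -2·-5 = -8
  a_6 = 2·-8 + -2·-12 + 0·-3 + -2·0 = 8
  a_7 = 2·8 + -2·-8 + 0·-12 + -2·-3 = 38
  a_8 = 2·38 + -2·8 + 0·-8 + -2·-12 = 84
  a_9 = 2·84 + -2·38 + 0·8 + -2·-8 = 108
  a_10 = 2·108 + -2·84 + 0·38 + -2·8 = 32
  a_11 = 2·32 + -2·108 + 0·84 + -2·38 = -228
  a_12 = 2·-228 + -2·32 + 0·108 + -2·84 = -688
  a_13 = 2·-688 + -2·-228 + 0·32 + -2·108 = -1136

2,-2,0,-2 ; -1136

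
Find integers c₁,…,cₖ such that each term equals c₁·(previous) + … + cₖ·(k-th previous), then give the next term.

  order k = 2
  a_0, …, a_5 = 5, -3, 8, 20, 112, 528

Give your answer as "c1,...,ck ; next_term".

4,4 ; 2560

  a_2 = 4·-3 + 4·5 = 8
  a_3 = 4·8 + 4·-3 = 20
  a_4 = 4·20 + 4·8 = 112
  a_5 = 4·112 + 4·20 = 528
  a_6 = 4·528 + 4·112 = 2560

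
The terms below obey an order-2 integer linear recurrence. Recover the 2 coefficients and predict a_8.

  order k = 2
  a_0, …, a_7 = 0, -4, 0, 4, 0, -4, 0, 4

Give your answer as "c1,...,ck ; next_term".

0,-1 ; 0

  a_2 = 0·-4 + -1·0 = 0
  a_3 = 0·0 + -1·-4 = 4
  a_4 = 0·4 + -1·0 = 0
  a_5 = 0·0 + -1·4 = -4
  a_6 = 0·-4 + -1·0 = 0
  a_7 = 0·0 + -1·-4 = 4
  a_8 = 0·4 + -1·0 = 0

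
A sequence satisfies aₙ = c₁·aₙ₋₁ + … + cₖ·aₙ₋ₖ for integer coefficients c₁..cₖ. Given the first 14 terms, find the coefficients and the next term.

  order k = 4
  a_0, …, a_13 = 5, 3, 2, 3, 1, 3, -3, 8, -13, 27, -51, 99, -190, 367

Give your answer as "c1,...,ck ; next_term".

  a_4 = -1·3 + 1·2 + -1·3 + 1·5 = 1
  a_5 = -1·1 + 1·3 + -1·2 + 1·3 = 3
  a_6 = -1·3 + 1·1 + -1·3 + 1·2 = -3
  a_7 = -1·-3 + 1·3 + -1·1 + 1·3 = 8
  a_8 = -1·8 + 1·-3 + -1·3 + 1·1 = -13
  a_9 = -1·-13 + 1·8 + -1·-3 + 1·3 = 27
  a_10 = -1·27 + 1·-13 + -1·8 + 1·-3 = -51
  a_11 = -1·-51 + 1·27 + -1·-13 + 1·8 = 99
  a_12 = -1·99 + 1·-51 + -1·27 + 1·-13 = -190
  a_13 = -1·-190 + 1·99 + -1·-51 + 1·27 = 367
  a_14 = -1·367 + 1·-190 + -1·99 + 1·-51 = -707

-1,1,-1,1 ; -707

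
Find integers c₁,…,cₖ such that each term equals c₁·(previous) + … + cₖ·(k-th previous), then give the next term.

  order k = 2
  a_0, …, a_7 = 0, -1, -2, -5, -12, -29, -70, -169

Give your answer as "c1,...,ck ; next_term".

2,1 ; -408

  a_2 = 2·-1 + 1·0 = -2
  a_3 = 2·-2 + 1·-1 = -5
  a_4 = 2·-5 + 1·-2 = -12
  a_5 = 2·-12 + 1·-5 = -29
  a_6 = 2·-29 + 1·-12 = -70
  a_7 = 2·-70 + 1·-29 = -169
  a_8 = 2·-169 + 1·-70 = -408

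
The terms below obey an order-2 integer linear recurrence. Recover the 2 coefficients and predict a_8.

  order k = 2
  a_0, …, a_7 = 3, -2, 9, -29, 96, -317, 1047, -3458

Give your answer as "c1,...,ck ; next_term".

-3,1 ; 11421

  a_2 = -3·-2 + 1·3 = 9
  a_3 = -3·9 + 1·-2 = -29
  a_4 = -3·-29 + 1·9 = 96
  a_5 = -3·96 + 1·-29 = -317
  a_6 = -3·-317 + 1·96 = 1047
  a_7 = -3·1047 + 1·-317 = -3458
  a_8 = -3·-3458 + 1·1047 = 11421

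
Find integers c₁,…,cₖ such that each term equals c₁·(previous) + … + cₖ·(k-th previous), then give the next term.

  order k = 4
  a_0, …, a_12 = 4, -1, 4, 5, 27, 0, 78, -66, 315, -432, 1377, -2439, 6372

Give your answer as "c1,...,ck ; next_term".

0,3,-3,3 ; -12744

  a_4 = 0·5 + 3·4 + -3·-1 + 3·4 = 27
  a_5 = 0·27 + 3·5 + -3·4 + 3·-1 = 0
  a_6 = 0·0 + 3·27 + -3·5 + 3·4 = 78
  a_7 = 0·78 + 3·0 + -3·27 + 3·5 = -66
  a_8 = 0·-66 + 3·78 + -3·0 + 3·27 = 315
  a_9 = 0·315 + 3·-66 + -3·78 + 3·0 = -432
  a_10 = 0·-432 + 3·315 + -3·-66 + 3·78 = 1377
  a_11 = 0·1377 + 3·-432 + -3·315 + 3·-66 = -2439
  a_12 = 0·-2439 + 3·1377 + -3·-432 + 3·315 = 6372
  a_13 = 0·6372 + 3·-2439 + -3·1377 + 3·-432 = -12744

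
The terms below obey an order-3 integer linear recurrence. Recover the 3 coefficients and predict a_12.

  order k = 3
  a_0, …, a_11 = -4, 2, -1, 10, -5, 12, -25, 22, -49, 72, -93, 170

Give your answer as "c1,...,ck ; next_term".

0,1,-2 ; -237

  a_3 = 0·-1 + 1·2 + -2·-4 = 10
  a_4 = 0·10 + 1·-1 + -2·2 = -5
  a_5 = 0·-5 + 1·10 + -2·-1 = 12
  a_6 = 0·12 + 1·-5 + -2·10 = -25
  a_7 = 0·-25 + 1·12 + -2·-5 = 22
  a_8 = 0·22 + 1·-25 + -2·12 = -49
  a_9 = 0·-49 + 1·22 + -2·-25 = 72
  a_10 = 0·72 + 1·-49 + -2·22 = -93
  a_11 = 0·-93 + 1·72 + -2·-49 = 170
  a_12 = 0·170 + 1·-93 + -2·72 = -237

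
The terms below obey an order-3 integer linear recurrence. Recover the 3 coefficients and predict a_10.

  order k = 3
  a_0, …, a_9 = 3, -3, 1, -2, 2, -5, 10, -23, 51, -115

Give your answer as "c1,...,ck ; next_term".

  a_3 = -2·1 + 1·-3 + 1·3 = -2
  a_4 = -2·-2 + 1·1 + 1·-3 = 2
  a_5 = -2·2 + 1·-2 + 1·1 = -5
  a_6 = -2·-5 + 1·2 + 1·-2 = 10
  a_7 = -2·10 + 1·-5 + 1·2 = -23
  a_8 = -2·-23 + 1·10 + 1·-5 = 51
  a_9 = -2·51 + 1·-23 + 1·10 = -115
  a_10 = -2·-115 + 1·51 + 1·-23 = 258

-2,1,1 ; 258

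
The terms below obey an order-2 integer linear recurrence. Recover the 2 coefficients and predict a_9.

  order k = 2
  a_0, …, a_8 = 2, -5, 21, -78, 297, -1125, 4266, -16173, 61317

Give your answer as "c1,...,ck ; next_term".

  a_2 = -3·-5 + 3·2 = 21
  a_3 = -3·21 + 3·-5 = -78
  a_4 = -3·-78 + 3·21 = 297
  a_5 = -3·297 + 3·-78 = -1125
  a_6 = -3·-1125 + 3·297 = 4266
  a_7 = -3·4266 + 3·-1125 = -16173
  a_8 = -3·-16173 + 3·4266 = 61317
  a_9 = -3·61317 + 3·-16173 = -232470

-3,3 ; -232470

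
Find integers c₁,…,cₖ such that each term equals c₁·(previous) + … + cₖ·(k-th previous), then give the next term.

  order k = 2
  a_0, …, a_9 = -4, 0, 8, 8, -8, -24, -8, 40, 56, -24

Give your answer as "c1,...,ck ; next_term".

1,-2 ; -136

  a_2 = 1·0 + -2·-4 = 8
  a_3 = 1·8 + -2·0 = 8
  a_4 = 1·8 + -2·8 = -8
  a_5 = 1·-8 + -2·8 = -24
  a_6 = 1·-24 + -2·-8 = -8
  a_7 = 1·-8 + -2·-24 = 40
  a_8 = 1·40 + -2·-8 = 56
  a_9 = 1·56 + -2·40 = -24
  a_10 = 1·-24 + -2·56 = -136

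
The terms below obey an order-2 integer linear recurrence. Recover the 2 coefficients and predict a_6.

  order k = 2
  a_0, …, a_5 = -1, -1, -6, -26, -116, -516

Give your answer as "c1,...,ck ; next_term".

4,2 ; -2296

  a_2 = 4·-1 + 2·-1 = -6
  a_3 = 4·-6 + 2·-1 = -26
  a_4 = 4·-26 + 2·-6 = -116
  a_5 = 4·-116 + 2·-26 = -516
  a_6 = 4·-516 + 2·-116 = -2296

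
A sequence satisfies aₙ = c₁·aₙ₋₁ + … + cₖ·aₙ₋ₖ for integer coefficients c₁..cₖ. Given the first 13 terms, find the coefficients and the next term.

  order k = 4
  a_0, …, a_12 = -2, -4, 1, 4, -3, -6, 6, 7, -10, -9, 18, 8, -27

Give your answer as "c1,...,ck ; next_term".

-1,-1,-1,1 ; -8

  a_4 = -1·4 + -1·1 + -1·-4 + 1·-2 = -3
  a_5 = -1·-3 + -1·4 + -1·1 + 1·-4 = -6
  a_6 = -1·-6 + -1·-3 + -1·4 + 1·1 = 6
  a_7 = -1·6 + -1·-6 + -1·-3 + 1·4 = 7
  a_8 = -1·7 + -1·6 + -1·-6 + 1·-3 = -10
  a_9 = -1·-10 + -1·7 + -1·6 + 1·-6 = -9
  a_10 = -1·-9 + -1·-10 + -1·7 + 1·6 = 18
  a_11 = -1·18 + -1·-9 + -1·-10 + 1·7 = 8
  a_12 = -1·8 + -1·18 + -1·-9 + 1·-10 = -27
  a_13 = -1·-27 + -1·8 + -1·18 + 1·-9 = -8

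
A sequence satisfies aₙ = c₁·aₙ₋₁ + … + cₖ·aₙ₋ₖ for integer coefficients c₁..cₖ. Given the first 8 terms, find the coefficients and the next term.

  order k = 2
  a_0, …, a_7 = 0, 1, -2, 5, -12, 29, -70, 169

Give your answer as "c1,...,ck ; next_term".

-2,1 ; -408

  a_2 = -2·1 + 1·0 = -2
  a_3 = -2·-2 + 1·1 = 5
  a_4 = -2·5 + 1·-2 = -12
  a_5 = -2·-12 + 1·5 = 29
  a_6 = -2·29 + 1·-12 = -70
  a_7 = -2·-70 + 1·29 = 169
  a_8 = -2·169 + 1·-70 = -408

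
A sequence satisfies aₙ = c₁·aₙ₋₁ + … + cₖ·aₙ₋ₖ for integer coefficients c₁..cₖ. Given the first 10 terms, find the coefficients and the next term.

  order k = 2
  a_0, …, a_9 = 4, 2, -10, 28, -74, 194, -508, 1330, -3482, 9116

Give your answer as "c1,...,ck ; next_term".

  a_2 = -3·2 + -1·4 = -10
  a_3 = -3·-10 + -1·2 = 28
  a_4 = -3·28 + -1·-10 = -74
  a_5 = -3·-74 + -1·28 = 194
  a_6 = -3·194 + -1·-74 = -508
  a_7 = -3·-508 + -1·194 = 1330
  a_8 = -3·1330 + -1·-508 = -3482
  a_9 = -3·-3482 + -1·1330 = 9116
  a_10 = -3·9116 + -1·-3482 = -23866

-3,-1 ; -23866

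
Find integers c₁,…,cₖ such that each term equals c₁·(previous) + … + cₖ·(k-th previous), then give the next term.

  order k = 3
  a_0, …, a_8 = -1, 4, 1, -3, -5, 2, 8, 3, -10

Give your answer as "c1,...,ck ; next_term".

  a_3 = 0·1 + -1·4 + -1·-1 = -3
  a_4 = 0·-3 + -1·1 + -1·4 = -5
  a_5 = 0·-5 + -1·-3 + -1·1 = 2
  a_6 = 0·2 + -1·-5 + -1·-3 = 8
  a_7 = 0·8 + -1·2 + -1·-5 = 3
  a_8 = 0·3 + -1·8 + -1·2 = -10
  a_9 = 0·-10 + -1·3 + -1·8 = -11

0,-1,-1 ; -11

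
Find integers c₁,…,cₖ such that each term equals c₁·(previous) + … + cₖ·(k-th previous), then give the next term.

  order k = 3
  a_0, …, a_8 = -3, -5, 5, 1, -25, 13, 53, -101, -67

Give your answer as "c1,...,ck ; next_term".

0,-2,3 ; 361

  a_3 = 0·5 + -2·-5 + 3·-3 = 1
  a_4 = 0·1 + -2·5 + 3·-5 = -25
  a_5 = 0·-25 + -2·1 + 3·5 = 13
  a_6 = 0·13 + -2·-25 + 3·1 = 53
  a_7 = 0·53 + -2·13 + 3·-25 = -101
  a_8 = 0·-101 + -2·53 + 3·13 = -67
  a_9 = 0·-67 + -2·-101 + 3·53 = 361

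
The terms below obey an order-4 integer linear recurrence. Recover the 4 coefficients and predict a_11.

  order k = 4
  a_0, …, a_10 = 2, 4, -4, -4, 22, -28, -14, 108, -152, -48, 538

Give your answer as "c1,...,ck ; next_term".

-2,-3,0,1 ; -824

  a_4 = -2·-4 + -3·-4 + 0·4 + 1·2 = 22
  a_5 = -2·22 + -3·-4 + 0·-4 + 1·4 = -28
  a_6 = -2·-28 + -3·22 + 0·-4 + 1·-4 = -14
  a_7 = -2·-14 + -3·-28 + 0·22 + 1·-4 = 108
  a_8 = -2·108 + -3·-14 + 0·-28 + 1·22 = -152
  a_9 = -2·-152 + -3·108 + 0·-14 + 1·-28 = -48
  a_10 = -2·-48 + -3·-152 + 0·108 + 1·-14 = 538
  a_11 = -2·538 + -3·-48 + 0·-152 + 1·108 = -824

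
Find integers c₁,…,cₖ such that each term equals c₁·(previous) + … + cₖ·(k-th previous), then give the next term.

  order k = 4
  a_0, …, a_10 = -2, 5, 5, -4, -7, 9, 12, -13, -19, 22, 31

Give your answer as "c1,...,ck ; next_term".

  a_4 = 0·-4 + -1·5 + 0·5 + 1·-2 = -7
  a_5 = 0·-7 + -1·-4 + 0·5 + 1·5 = 9
  a_6 = 0·9 + -1·-7 + 0·-4 + 1·5 = 12
  a_7 = 0·12 + -1·9 + 0·-7 + 1·-4 = -13
  a_8 = 0·-13 + -1·12 + 0·9 + 1·-7 = -19
  a_9 = 0·-19 + -1·-13 + 0·12 + 1·9 = 22
  a_10 = 0·22 + -1·-19 + 0·-13 + 1·12 = 31
  a_11 = 0·31 + -1·22 + 0·-19 + 1·-13 = -35

0,-1,0,1 ; -35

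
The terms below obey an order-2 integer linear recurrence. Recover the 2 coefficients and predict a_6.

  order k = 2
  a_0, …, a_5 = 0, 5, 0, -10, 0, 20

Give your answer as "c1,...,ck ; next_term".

  a_2 = 0·5 + -2·0 = 0
  a_3 = 0·0 + -2·5 = -10
  a_4 = 0·-10 + -2·0 = 0
  a_5 = 0·0 + -2·-10 = 20
  a_6 = 0·20 + -2·0 = 0

0,-2 ; 0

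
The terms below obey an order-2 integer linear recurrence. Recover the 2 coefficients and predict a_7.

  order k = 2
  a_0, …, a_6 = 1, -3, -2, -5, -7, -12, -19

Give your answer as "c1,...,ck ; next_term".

1,1 ; -31

  a_2 = 1·-3 + 1·1 = -2
  a_3 = 1·-2 + 1·-3 = -5
  a_4 = 1·-5 + 1·-2 = -7
  a_5 = 1·-7 + 1·-5 = -12
  a_6 = 1·-12 + 1·-7 = -19
  a_7 = 1·-19 + 1·-12 = -31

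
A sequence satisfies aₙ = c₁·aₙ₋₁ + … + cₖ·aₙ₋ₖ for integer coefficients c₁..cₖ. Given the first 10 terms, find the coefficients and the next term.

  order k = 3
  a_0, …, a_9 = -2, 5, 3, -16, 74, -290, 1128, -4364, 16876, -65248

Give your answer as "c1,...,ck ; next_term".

  a_3 = -4·3 + 0·5 + 2·-2 = -16
  a_4 = -4·-16 + 0·3 + 2·5 = 74
  a_5 = -4·74 + 0·-16 + 2·3 = -290
  a_6 = -4·-290 + 0·74 + 2·-16 = 1128
  a_7 = -4·1128 + 0·-290 + 2·74 = -4364
  a_8 = -4·-4364 + 0·1128 + 2·-290 = 16876
  a_9 = -4·16876 + 0·-4364 + 2·1128 = -65248
  a_10 = -4·-65248 + 0·16876 + 2·-4364 = 252264

-4,0,2 ; 252264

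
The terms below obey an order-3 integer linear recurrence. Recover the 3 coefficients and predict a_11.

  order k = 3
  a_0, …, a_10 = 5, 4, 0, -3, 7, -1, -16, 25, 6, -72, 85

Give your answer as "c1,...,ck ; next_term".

  a_3 = -1·0 + -2·4 + 1·5 = -3
  a_4 = -1·-3 + -2·0 + 1·4 = 7
  a_5 = -1·7 + -2·-3 + 1·0 = -1
  a_6 = -1·-1 + -2·7 + 1·-3 = -16
  a_7 = -1·-16 + -2·-1 + 1·7 = 25
  a_8 = -1·25 + -2·-16 + 1·-1 = 6
  a_9 = -1·6 + -2·25 + 1·-16 = -72
  a_10 = -1·-72 + -2·6 + 1·25 = 85
  a_11 = -1·85 + -2·-72 + 1·6 = 65

-1,-2,1 ; 65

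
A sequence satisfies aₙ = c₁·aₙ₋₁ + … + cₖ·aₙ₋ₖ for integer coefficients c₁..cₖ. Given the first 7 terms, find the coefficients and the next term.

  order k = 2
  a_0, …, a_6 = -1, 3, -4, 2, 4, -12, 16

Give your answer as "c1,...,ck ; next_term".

  a_2 = -2·3 + -2·-1 = -4
  a_3 = -2·-4 + -2·3 = 2
  a_4 = -2·2 + -2·-4 = 4
  a_5 = -2·4 + -2·2 = -12
  a_6 = -2·-12 + -2·4 = 16
  a_7 = -2·16 + -2·-12 = -8

-2,-2 ; -8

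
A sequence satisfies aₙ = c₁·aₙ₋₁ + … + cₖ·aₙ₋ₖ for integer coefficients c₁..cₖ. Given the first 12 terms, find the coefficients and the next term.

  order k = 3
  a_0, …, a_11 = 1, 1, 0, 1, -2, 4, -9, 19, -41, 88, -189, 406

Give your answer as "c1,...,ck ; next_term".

  a_3 = -1·0 + 2·1 + -1·1 = 1
  a_4 = -1·1 + 2·0 + -1·1 = -2
  a_5 = -1·-2 + 2·1 + -1·0 = 4
  a_6 = -1·4 + 2·-2 + -1·1 = -9
  a_7 = -1·-9 + 2·4 + -1·-2 = 19
  a_8 = -1·19 + 2·-9 + -1·4 = -41
  a_9 = -1·-41 + 2·19 + -1·-9 = 88
  a_10 = -1·88 + 2·-41 + -1·19 = -189
  a_11 = -1·-189 + 2·88 + -1·-41 = 406
  a_12 = -1·406 + 2·-189 + -1·88 = -872

-1,2,-1 ; -872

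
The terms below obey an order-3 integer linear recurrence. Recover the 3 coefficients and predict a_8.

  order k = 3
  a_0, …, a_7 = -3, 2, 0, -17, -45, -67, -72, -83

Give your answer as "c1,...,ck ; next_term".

3,-4,3 ; -162

  a_3 = 3·0 + -4·2 + 3·-3 = -17
  a_4 = 3·-17 + -4·0 + 3·2 = -45
  a_5 = 3·-45 + -4·-17 + 3·0 = -67
  a_6 = 3·-67 + -4·-45 + 3·-17 = -72
  a_7 = 3·-72 + -4·-67 + 3·-45 = -83
  a_8 = 3·-83 + -4·-72 + 3·-67 = -162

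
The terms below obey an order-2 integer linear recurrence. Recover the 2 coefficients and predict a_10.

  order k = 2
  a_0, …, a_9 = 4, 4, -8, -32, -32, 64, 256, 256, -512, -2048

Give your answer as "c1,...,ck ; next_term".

  a_2 = 2·4 + -4·4 = -8
  a_3 = 2·-8 + -4·4 = -32
  a_4 = 2·-32 + -4·-8 = -32
  a_5 = 2·-32 + -4·-32 = 64
  a_6 = 2·64 + -4·-32 = 256
  a_7 = 2·256 + -4·64 = 256
  a_8 = 2·256 + -4·256 = -512
  a_9 = 2·-512 + -4·256 = -2048
  a_10 = 2·-2048 + -4·-512 = -2048

2,-4 ; -2048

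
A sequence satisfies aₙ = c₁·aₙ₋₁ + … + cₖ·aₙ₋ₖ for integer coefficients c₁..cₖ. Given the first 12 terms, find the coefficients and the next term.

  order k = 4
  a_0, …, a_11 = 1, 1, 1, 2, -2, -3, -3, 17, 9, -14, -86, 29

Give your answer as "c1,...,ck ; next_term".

0,-1,-4,3 ; 169

  a_4 = 0·2 + -1·1 + -4·1 + 3·1 = -2
  a_5 = 0·-2 + -1·2 + -4·1 + 3·1 = -3
  a_6 = 0·-3 + -1·-2 + -4·2 + 3·1 = -3
  a_7 = 0·-3 + -1·-3 + -4·-2 + 3·2 = 17
  a_8 = 0·17 + -1·-3 + -4·-3 + 3·-2 = 9
  a_9 = 0·9 + -1·17 + -4·-3 + 3·-3 = -14
  a_10 = 0·-14 + -1·9 + -4·17 + 3·-3 = -86
  a_11 = 0·-86 + -1·-14 + -4·9 + 3·17 = 29
  a_12 = 0·29 + -1·-86 + -4·-14 + 3·9 = 169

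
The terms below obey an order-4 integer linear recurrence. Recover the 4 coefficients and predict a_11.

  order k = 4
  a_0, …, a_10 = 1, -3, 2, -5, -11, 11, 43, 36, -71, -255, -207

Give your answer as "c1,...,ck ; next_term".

1,-3,-1,-3 ; 521

  a_4 = 1·-5 + -3·2 + -1·-3 + -3·1 = -11
  a_5 = 1·-11 + -3·-5 + -1·2 + -3·-3 = 11
  a_6 = 1·11 + -3·-11 + -1·-5 + -3·2 = 43
  a_7 = 1·43 + -3·11 + -1·-11 + -3·-5 = 36
  a_8 = 1·36 + -3·43 + -1·11 + -3·-11 = -71
  a_9 = 1·-71 + -3·36 + -1·43 + -3·11 = -255
  a_10 = 1·-255 + -3·-71 + -1·36 + -3·43 = -207
  a_11 = 1·-207 + -3·-255 + -1·-71 + -3·36 = 521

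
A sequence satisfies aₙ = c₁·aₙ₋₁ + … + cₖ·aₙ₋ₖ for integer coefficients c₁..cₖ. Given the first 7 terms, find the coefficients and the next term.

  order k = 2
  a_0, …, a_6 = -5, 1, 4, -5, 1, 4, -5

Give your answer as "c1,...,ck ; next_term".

-1,-1 ; 1

  a_2 = -1·1 + -1·-5 = 4
  a_3 = -1·4 + -1·1 = -5
  a_4 = -1·-5 + -1·4 = 1
  a_5 = -1·1 + -1·-5 = 4
  a_6 = -1·4 + -1·1 = -5
  a_7 = -1·-5 + -1·4 = 1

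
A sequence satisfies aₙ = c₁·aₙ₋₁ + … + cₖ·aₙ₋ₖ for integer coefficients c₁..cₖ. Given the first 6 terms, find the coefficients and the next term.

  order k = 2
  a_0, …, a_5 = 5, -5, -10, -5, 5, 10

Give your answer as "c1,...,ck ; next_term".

1,-1 ; 5

  a_2 = 1·-5 + -1·5 = -10
  a_3 = 1·-10 + -1·-5 = -5
  a_4 = 1·-5 + -1·-10 = 5
  a_5 = 1·5 + -1·-5 = 10
  a_6 = 1·10 + -1·5 = 5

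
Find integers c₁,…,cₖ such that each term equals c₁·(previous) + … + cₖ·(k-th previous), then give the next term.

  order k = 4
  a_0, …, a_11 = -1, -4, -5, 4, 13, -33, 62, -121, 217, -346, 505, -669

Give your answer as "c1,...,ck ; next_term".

  a_4 = -3·4 + -3·-5 + -2·-4 + -2·-1 = 13
  a_5 = -3·13 + -3·4 + -2·-5 + -2·-4 = -33
  a_6 = -3·-33 + -3·13 + -2·4 + -2·-5 = 62
  a_7 = -3·62 + -3·-33 + -2·13 + -2·4 = -121
  a_8 = -3·-121 + -3·62 + -2·-33 + -2·13 = 217
  a_9 = -3·217 + -3·-121 + -2·62 + -2·-33 = -346
  a_10 = -3·-346 + -3·217 + -2·-121 + -2·62 = 505
  a_11 = -3·505 + -3·-346 + -2·217 + -2·-121 = -669
  a_12 = -3·-669 + -3·505 + -2·-346 + -2·217 = 750

-3,-3,-2,-2 ; 750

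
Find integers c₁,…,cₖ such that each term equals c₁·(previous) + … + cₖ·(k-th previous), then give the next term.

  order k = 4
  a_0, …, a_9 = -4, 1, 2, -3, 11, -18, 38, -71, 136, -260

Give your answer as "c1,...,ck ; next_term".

  a_4 = -1·-3 + 2·2 + 0·1 + -1·-4 = 11
  a_5 = -1·11 + 2·-3 + 0·2 + -1·1 = -18
  a_6 = -1·-18 + 2·11 + 0·-3 + -1·2 = 38
  a_7 = -1·38 + 2·-18 + 0·11 + -1·-3 = -71
  a_8 = -1·-71 + 2·38 + 0·-18 + -1·11 = 136
  a_9 = -1·136 + 2·-71 + 0·38 + -1·-18 = -260
  a_10 = -1·-260 + 2·136 + 0·-71 + -1·38 = 494

-1,2,0,-1 ; 494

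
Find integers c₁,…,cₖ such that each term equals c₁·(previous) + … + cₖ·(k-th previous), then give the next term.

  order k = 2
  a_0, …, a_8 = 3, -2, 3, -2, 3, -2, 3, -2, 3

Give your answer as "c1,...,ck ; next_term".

  a_2 = 0·-2 + 1·3 = 3
  a_3 = 0·3 + 1·-2 = -2
  a_4 = 0·-2 + 1·3 = 3
  a_5 = 0·3 + 1·-2 = -2
  a_6 = 0·-2 + 1·3 = 3
  a_7 = 0·3 + 1·-2 = -2
  a_8 = 0·-2 + 1·3 = 3
  a_9 = 0·3 + 1·-2 = -2

0,1 ; -2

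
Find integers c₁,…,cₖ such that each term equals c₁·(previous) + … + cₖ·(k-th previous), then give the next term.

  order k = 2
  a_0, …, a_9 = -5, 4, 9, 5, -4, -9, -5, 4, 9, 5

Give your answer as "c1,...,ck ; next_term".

  a_2 = 1·4 + -1·-5 = 9
  a_3 = 1·9 + -1·4 = 5
  a_4 = 1·5 + -1·9 = -4
  a_5 = 1·-4 + -1·5 = -9
  a_6 = 1·-9 + -1·-4 = -5
  a_7 = 1·-5 + -1·-9 = 4
  a_8 = 1·4 + -1·-5 = 9
  a_9 = 1·9 + -1·4 = 5
  a_10 = 1·5 + -1·9 = -4

1,-1 ; -4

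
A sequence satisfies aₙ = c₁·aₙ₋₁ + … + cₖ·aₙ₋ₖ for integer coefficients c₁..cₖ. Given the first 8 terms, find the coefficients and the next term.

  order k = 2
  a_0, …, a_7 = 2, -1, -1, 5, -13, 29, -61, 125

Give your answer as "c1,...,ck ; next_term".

-3,-2 ; -253

  a_2 = -3·-1 + -2·2 = -1
  a_3 = -3·-1 + -2·-1 = 5
  a_4 = -3·5 + -2·-1 = -13
  a_5 = -3·-13 + -2·5 = 29
  a_6 = -3·29 + -2·-13 = -61
  a_7 = -3·-61 + -2·29 = 125
  a_8 = -3·125 + -2·-61 = -253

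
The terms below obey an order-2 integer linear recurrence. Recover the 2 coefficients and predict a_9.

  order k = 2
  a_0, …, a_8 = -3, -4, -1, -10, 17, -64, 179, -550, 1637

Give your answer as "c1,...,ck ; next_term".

-2,3 ; -4924

  a_2 = -2·-4 + 3·-3 = -1
  a_3 = -2·-1 + 3·-4 = -10
  a_4 = -2·-10 + 3·-1 = 17
  a_5 = -2·17 + 3·-10 = -64
  a_6 = -2·-64 + 3·17 = 179
  a_7 = -2·179 + 3·-64 = -550
  a_8 = -2·-550 + 3·179 = 1637
  a_9 = -2·1637 + 3·-550 = -4924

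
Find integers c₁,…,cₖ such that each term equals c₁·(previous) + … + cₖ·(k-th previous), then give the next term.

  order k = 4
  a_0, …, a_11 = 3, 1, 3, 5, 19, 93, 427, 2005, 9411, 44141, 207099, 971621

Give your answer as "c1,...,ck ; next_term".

  a_4 = 4·5 + 3·3 + 2·1 + -4·3 = 19
  a_5 = 4·19 + 3·5 + 2·3 + -4·1 = 93
  a_6 = 4·93 + 3·19 + 2·5 + -4·3 = 427
  a_7 = 4·427 + 3·93 + 2·19 + -4·5 = 2005
  a_8 = 4·2005 + 3·427 + 2·93 + -4·19 = 9411
  a_9 = 4·9411 + 3·2005 + 2·427 + -4·93 = 44141
  a_10 = 4·44141 + 3·9411 + 2·2005 + -4·427 = 207099
  a_11 = 4·207099 + 3·44141 + 2·9411 + -4·2005 = 971621
  a_12 = 4·971621 + 3·207099 + 2·44141 + -4·9411 = 4558419

4,3,2,-4 ; 4558419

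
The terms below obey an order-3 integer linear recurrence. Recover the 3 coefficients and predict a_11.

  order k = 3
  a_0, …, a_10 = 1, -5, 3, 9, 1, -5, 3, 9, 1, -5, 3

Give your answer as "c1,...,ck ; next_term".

  a_3 = 1·3 + -1·-5 + 1·1 = 9
  a_4 = 1·9 + -1·3 + 1·-5 = 1
  a_5 = 1·1 + -1·9 + 1·3 = -5
  a_6 = 1·-5 + -1·1 + 1·9 = 3
  a_7 = 1·3 + -1·-5 + 1·1 = 9
  a_8 = 1·9 + -1·3 + 1·-5 = 1
  a_9 = 1·1 + -1·9 + 1·3 = -5
  a_10 = 1·-5 + -1·1 + 1·9 = 3
  a_11 = 1·3 + -1·-5 + 1·1 = 9

1,-1,1 ; 9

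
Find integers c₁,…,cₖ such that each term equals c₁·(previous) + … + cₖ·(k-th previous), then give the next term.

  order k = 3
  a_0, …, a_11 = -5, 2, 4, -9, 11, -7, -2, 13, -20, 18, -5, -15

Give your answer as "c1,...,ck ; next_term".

-1,0,1 ; 33

  a_3 = -1·4 + 0·2 + 1·-5 = -9
  a_4 = -1·-9 + 0·4 + 1·2 = 11
  a_5 = -1·11 + 0·-9 + 1·4 = -7
  a_6 = -1·-7 + 0·11 + 1·-9 = -2
  a_7 = -1·-2 + 0·-7 + 1·11 = 13
  a_8 = -1·13 + 0·-2 + 1·-7 = -20
  a_9 = -1·-20 + 0·13 + 1·-2 = 18
  a_10 = -1·18 + 0·-20 + 1·13 = -5
  a_11 = -1·-5 + 0·18 + 1·-20 = -15
  a_12 = -1·-15 + 0·-5 + 1·18 = 33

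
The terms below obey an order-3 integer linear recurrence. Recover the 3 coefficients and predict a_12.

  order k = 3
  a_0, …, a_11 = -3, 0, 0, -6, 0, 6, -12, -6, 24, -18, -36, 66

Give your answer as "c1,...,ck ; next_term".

0,-1,2 ; 0

  a_3 = 0·0 + -1·0 + 2·-3 = -6
  a_4 = 0·-6 + -1·0 + 2·0 = 0
  a_5 = 0·0 + -1·-6 + 2·0 = 6
  a_6 = 0·6 + -1·0 + 2·-6 = -12
  a_7 = 0·-12 + -1·6 + 2·0 = -6
  a_8 = 0·-6 + -1·-12 + 2·6 = 24
  a_9 = 0·24 + -1·-6 + 2·-12 = -18
  a_10 = 0·-18 + -1·24 + 2·-6 = -36
  a_11 = 0·-36 + -1·-18 + 2·24 = 66
  a_12 = 0·66 + -1·-36 + 2·-18 = 0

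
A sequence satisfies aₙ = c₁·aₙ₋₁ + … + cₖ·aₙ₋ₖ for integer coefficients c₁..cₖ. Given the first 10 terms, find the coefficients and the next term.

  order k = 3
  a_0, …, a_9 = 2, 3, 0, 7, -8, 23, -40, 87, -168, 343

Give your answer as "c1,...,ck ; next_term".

  a_3 = -2·0 + 1·3 + 2·2 = 7
  a_4 = -2·7 + 1·0 + 2·3 = -8
  a_5 = -2·-8 + 1·7 + 2·0 = 23
  a_6 = -2·23 + 1·-8 + 2·7 = -40
  a_7 = -2·-40 + 1·23 + 2·-8 = 87
  a_8 = -2·87 + 1·-40 + 2·23 = -168
  a_9 = -2·-168 + 1·87 + 2·-40 = 343
  a_10 = -2·343 + 1·-168 + 2·87 = -680

-2,1,2 ; -680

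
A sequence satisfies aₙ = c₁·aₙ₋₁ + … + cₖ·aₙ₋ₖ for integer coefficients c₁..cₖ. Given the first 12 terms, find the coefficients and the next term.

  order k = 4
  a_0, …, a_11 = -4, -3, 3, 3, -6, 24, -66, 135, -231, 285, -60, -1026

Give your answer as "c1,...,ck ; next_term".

-3,-2,1,-3 ; 4176

  a_4 = -3·3 + -2·3 + 1·-3 + -3·-4 = -6
  a_5 = -3·-6 + -2·3 + 1·3 + -3·-3 = 24
  a_6 = -3·24 + -2·-6 + 1·3 + -3·3 = -66
  a_7 = -3·-66 + -2·24 + 1·-6 + -3·3 = 135
  a_8 = -3·135 + -2·-66 + 1·24 + -3·-6 = -231
  a_9 = -3·-231 + -2·135 + 1·-66 + -3·24 = 285
  a_10 = -3·285 + -2·-231 + 1·135 + -3·-66 = -60
  a_11 = -3·-60 + -2·285 + 1·-231 + -3·135 = -1026
  a_12 = -3·-1026 + -2·-60 + 1·285 + -3·-231 = 4176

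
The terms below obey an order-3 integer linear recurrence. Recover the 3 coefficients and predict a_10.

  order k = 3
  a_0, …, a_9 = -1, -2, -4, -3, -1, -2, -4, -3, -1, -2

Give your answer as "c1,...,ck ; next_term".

  a_3 = 1·-4 + -1·-2 + 1·-1 = -3
  a_4 = 1·-3 + -1·-4 + 1·-2 = -1
  a_5 = 1·-1 + -1·-3 + 1·-4 = -2
  a_6 = 1·-2 + -1·-1 + 1·-3 = -4
  a_7 = 1·-4 + -1·-2 + 1·-1 = -3
  a_8 = 1·-3 + -1·-4 + 1·-2 = -1
  a_9 = 1·-1 + -1·-3 + 1·-4 = -2
  a_10 = 1·-2 + -1·-1 + 1·-3 = -4

1,-1,1 ; -4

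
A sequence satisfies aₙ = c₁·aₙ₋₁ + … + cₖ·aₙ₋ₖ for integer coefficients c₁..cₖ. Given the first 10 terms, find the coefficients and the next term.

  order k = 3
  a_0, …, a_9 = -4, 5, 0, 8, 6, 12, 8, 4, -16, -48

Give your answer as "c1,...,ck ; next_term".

2,0,-2 ; -104

  a_3 = 2·0 + 0·5 + -2·-4 = 8
  a_4 = 2·8 + 0·0 + -2·5 = 6
  a_5 = 2·6 + 0·8 + -2·0 = 12
  a_6 = 2·12 + 0·6 + -2·8 = 8
  a_7 = 2·8 + 0·12 + -2·6 = 4
  a_8 = 2·4 + 0·8 + -2·12 = -16
  a_9 = 2·-16 + 0·4 + -2·8 = -48
  a_10 = 2·-48 + 0·-16 + -2·4 = -104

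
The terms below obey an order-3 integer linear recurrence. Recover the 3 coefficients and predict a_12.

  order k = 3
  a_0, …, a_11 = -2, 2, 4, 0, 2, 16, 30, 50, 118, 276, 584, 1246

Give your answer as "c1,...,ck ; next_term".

2,-1,3 ; 2736

  a_3 = 2·4 + -1·2 + 3·-2 = 0
  a_4 = 2·0 + -1·4 + 3·2 = 2
  a_5 = 2·2 + -1·0 + 3·4 = 16
  a_6 = 2·16 + -1·2 + 3·0 = 30
  a_7 = 2·30 + -1·16 + 3·2 = 50
  a_8 = 2·50 + -1·30 + 3·16 = 118
  a_9 = 2·118 + -1·50 + 3·30 = 276
  a_10 = 2·276 + -1·118 + 3·50 = 584
  a_11 = 2·584 + -1·276 + 3·118 = 1246
  a_12 = 2·1246 + -1·584 + 3·276 = 2736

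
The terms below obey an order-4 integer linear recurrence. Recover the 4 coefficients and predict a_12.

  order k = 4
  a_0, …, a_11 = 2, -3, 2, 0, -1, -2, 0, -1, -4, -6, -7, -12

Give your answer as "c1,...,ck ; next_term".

1,0,1,1 ; -22

  a_4 = 1·0 + 0·2 + 1·-3 + 1·2 = -1
  a_5 = 1·-1 + 0·0 + 1·2 + 1·-3 = -2
  a_6 = 1·-2 + 0·-1 + 1·0 + 1·2 = 0
  a_7 = 1·0 + 0·-2 + 1·-1 + 1·0 = -1
  a_8 = 1·-1 + 0·0 + 1·-2 + 1·-1 = -4
  a_9 = 1·-4 + 0·-1 + 1·0 + 1·-2 = -6
  a_10 = 1·-6 + 0·-4 + 1·-1 + 1·0 = -7
  a_11 = 1·-7 + 0·-6 + 1·-4 + 1·-1 = -12
  a_12 = 1·-12 + 0·-7 + 1·-6 + 1·-4 = -22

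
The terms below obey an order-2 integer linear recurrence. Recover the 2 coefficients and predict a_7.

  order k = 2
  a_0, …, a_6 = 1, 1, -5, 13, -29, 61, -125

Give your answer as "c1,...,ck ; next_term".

-3,-2 ; 253

  a_2 = -3·1 + -2·1 = -5
  a_3 = -3·-5 + -2·1 = 13
  a_4 = -3·13 + -2·-5 = -29
  a_5 = -3·-29 + -2·13 = 61
  a_6 = -3·61 + -2·-29 = -125
  a_7 = -3·-125 + -2·61 = 253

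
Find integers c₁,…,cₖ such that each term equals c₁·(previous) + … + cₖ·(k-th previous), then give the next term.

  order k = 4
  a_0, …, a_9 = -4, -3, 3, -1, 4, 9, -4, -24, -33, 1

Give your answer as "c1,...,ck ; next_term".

  a_4 = 1·-1 + -2·3 + -1·-3 + -2·-4 = 4
  a_5 = 1·4 + -2·-1 + -1·3 + -2·-3 = 9
  a_6 = 1·9 + -2·4 + -1·-1 + -2·3 = -4
  a_7 = 1·-4 + -2·9 + -1·4 + -2·-1 = -24
  a_8 = 1·-24 + -2·-4 + -1·9 + -2·4 = -33
  a_9 = 1·-33 + -2·-24 + -1·-4 + -2·9 = 1
  a_10 = 1·1 + -2·-33 + -1·-24 + -2·-4 = 99

1,-2,-1,-2 ; 99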